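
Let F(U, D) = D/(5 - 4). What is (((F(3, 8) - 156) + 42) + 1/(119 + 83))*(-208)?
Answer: 2226744/101 ≈ 22047.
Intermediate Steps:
F(U, D) = D (F(U, D) = D/1 = D*1 = D)
(((F(3, 8) - 156) + 42) + 1/(119 + 83))*(-208) = (((8 - 156) + 42) + 1/(119 + 83))*(-208) = ((-148 + 42) + 1/202)*(-208) = (-106 + 1/202)*(-208) = -21411/202*(-208) = 2226744/101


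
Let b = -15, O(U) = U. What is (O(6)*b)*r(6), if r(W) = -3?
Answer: 270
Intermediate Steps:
(O(6)*b)*r(6) = (6*(-15))*(-3) = -90*(-3) = 270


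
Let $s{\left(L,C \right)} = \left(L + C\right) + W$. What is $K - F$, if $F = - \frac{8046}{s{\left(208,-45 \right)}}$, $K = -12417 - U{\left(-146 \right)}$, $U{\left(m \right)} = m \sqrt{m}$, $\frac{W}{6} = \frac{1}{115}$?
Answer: $- \frac{231905877}{18751} + 146 i \sqrt{146} \approx -12368.0 + 1764.1 i$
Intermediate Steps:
$W = \frac{6}{115} \approx 0.052174$
$U{\left(m \right)} = m^{\frac{3}{2}}$
$K = -12417 + 146 i \sqrt{146}$ ($K = -12417 - \left(-146\right)^{\frac{3}{2}} = -12417 - - 146 i \sqrt{146} = -12417 + 146 i \sqrt{146} \approx -12417.0 + 1764.1 i$)
$s{\left(L,C \right)} = \frac{6}{115} + C + L$ ($s{\left(L,C \right)} = \left(L + C\right) + \frac{6}{115} = \left(C + L\right) + \frac{6}{115} = \frac{6}{115} + C + L$)
$F = - \frac{925290}{18751}$ ($F = - \frac{8046}{\frac{6}{115} - 45 + 208} = - \frac{8046}{\frac{18751}{115}} = \left(-8046\right) \frac{115}{18751} = - \frac{925290}{18751} \approx -49.346$)
$K - F = \left(-12417 + 146 i \sqrt{146}\right) - - \frac{925290}{18751} = \left(-12417 + 146 i \sqrt{146}\right) + \frac{925290}{18751} = - \frac{231905877}{18751} + 146 i \sqrt{146}$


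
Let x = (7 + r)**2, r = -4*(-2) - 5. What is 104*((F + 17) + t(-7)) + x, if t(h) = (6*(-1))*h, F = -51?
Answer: 932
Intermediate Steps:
t(h) = -6*h
r = 3 (r = 8 - 5 = 3)
x = 100 (x = (7 + 3)**2 = 10**2 = 100)
104*((F + 17) + t(-7)) + x = 104*((-51 + 17) - 6*(-7)) + 100 = 104*(-34 + 42) + 100 = 104*8 + 100 = 832 + 100 = 932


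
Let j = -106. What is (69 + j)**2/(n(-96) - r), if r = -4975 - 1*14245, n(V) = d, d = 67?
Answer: 1369/19287 ≈ 0.070980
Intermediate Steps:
n(V) = 67
r = -19220 (r = -4975 - 14245 = -19220)
(69 + j)**2/(n(-96) - r) = (69 - 106)**2/(67 - 1*(-19220)) = (-37)**2/(67 + 19220) = 1369/19287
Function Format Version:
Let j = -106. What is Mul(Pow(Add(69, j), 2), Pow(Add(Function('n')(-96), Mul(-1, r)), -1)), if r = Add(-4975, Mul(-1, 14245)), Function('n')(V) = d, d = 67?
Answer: Rational(1369, 19287) ≈ 0.070980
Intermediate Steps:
Function('n')(V) = 67
r = -19220 (r = Add(-4975, -14245) = -19220)
Mul(Pow(Add(69, j), 2), Pow(Add(Function('n')(-96), Mul(-1, r)), -1)) = Mul(Pow(Add(69, -106), 2), Pow(Add(67, Mul(-1, -19220)), -1)) = Mul(Pow(-37, 2), Pow(Add(67, 19220), -1)) = Mul(1369, Pow(19287, -1)) = Mul(1369, Rational(1, 19287)) = Rational(1369, 19287)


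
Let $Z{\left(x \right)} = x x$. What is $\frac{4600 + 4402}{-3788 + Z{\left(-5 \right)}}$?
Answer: $- \frac{9002}{3763} \approx -2.3922$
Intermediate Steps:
$Z{\left(x \right)} = x^{2}$
$\frac{4600 + 4402}{-3788 + Z{\left(-5 \right)}} = \frac{4600 + 4402}{-3788 + \left(-5\right)^{2}} = \frac{9002}{-3788 + 25} = \frac{9002}{-3763} = 9002 \left(- \frac{1}{3763}\right) = - \frac{9002}{3763}$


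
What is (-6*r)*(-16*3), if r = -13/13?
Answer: -288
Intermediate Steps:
r = -1 (r = -13*1/13 = -1)
(-6*r)*(-16*3) = (-6*(-1))*(-16*3) = 6*(-48) = -288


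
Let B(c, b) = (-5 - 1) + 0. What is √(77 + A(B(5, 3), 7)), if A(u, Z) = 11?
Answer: 2*√22 ≈ 9.3808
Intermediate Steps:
B(c, b) = -6 (B(c, b) = -6 + 0 = -6)
√(77 + A(B(5, 3), 7)) = √(77 + 11) = √88 = 2*√22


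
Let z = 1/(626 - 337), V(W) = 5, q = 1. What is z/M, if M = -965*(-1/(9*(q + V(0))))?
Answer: 54/278885 ≈ 0.00019363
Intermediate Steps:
z = 1/289 ≈ 0.0034602
M = 965/54 (M = -965*(-1/(9*(1 + 5))) = -965/((-9*6)) = -965/(-54) = -965*(-1/54) = 965/54 ≈ 17.870)
z/M = 1/(289*(965/54)) = (1/289)*(54/965) = 54/278885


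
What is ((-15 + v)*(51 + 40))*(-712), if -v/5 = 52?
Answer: 17817800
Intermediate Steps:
v = -260 (v = -5*52 = -260)
((-15 + v)*(51 + 40))*(-712) = ((-15 - 260)*(51 + 40))*(-712) = -275*91*(-712) = -25025*(-712) = 17817800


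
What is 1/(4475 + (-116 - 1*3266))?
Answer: 1/1093 ≈ 0.00091491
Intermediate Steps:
1/(4475 + (-116 - 1*3266)) = 1/(4475 + (-116 - 3266)) = 1/(4475 - 3382) = 1/1093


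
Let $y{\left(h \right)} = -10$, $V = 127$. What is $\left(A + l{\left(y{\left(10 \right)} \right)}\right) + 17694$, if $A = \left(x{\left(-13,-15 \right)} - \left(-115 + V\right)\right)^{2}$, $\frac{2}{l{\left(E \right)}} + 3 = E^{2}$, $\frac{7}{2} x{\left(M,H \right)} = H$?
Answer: $\frac{85360292}{4753} \approx 17959.0$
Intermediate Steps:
$x{\left(M,H \right)} = \frac{2 H}{7}$
$l{\left(E \right)} = \frac{2}{-3 + E^{2}}$
$A = \frac{12996}{49}$ ($A = \left(\frac{2}{7} \left(-15\right) + \left(115 - 127\right)\right)^{2} = \left(- \frac{30}{7} + \left(115 - 127\right)\right)^{2} = \left(- \frac{30}{7} - 12\right)^{2} = \left(- \frac{114}{7}\right)^{2} = \frac{12996}{49} \approx 265.22$)
$\left(A + l{\left(y{\left(10 \right)} \right)}\right) + 17694 = \left(\frac{12996}{49} + \frac{2}{-3 + \left(-10\right)^{2}}\right) + 17694 = \left(\frac{12996}{49} + \frac{2}{-3 + 100}\right) + 17694 = \left(\frac{12996}{49} + \frac{2}{97}\right) + 17694 = \frac{1260710}{4753} + 17694 = \frac{85360292}{4753}$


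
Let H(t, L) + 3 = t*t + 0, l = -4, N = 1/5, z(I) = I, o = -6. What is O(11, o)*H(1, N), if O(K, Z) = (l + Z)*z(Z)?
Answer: -120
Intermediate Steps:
N = 1/5 ≈ 0.20000
H(t, L) = -3 + t**2 (H(t, L) = -3 + (t*t + 0) = -3 + (t**2 + 0) = -3 + t**2)
O(K, Z) = Z*(-4 + Z) (O(K, Z) = (-4 + Z)*Z = Z*(-4 + Z))
O(11, o)*H(1, N) = (-6*(-4 - 6))*(-3 + 1**2) = (-6*(-10))*(-3 + 1) = 60*(-2) = -120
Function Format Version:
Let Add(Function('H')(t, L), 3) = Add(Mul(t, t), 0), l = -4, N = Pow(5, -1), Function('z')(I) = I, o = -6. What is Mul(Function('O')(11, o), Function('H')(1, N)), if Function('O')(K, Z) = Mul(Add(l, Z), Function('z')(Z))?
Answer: -120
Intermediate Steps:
N = Rational(1, 5) ≈ 0.20000
Function('H')(t, L) = Add(-3, Pow(t, 2)) (Function('H')(t, L) = Add(-3, Add(Mul(t, t), 0)) = Add(-3, Add(Pow(t, 2), 0)) = Add(-3, Pow(t, 2)))
Function('O')(K, Z) = Mul(Z, Add(-4, Z)) (Function('O')(K, Z) = Mul(Add(-4, Z), Z) = Mul(Z, Add(-4, Z)))
Mul(Function('O')(11, o), Function('H')(1, N)) = Mul(Mul(-6, Add(-4, -6)), Add(-3, Pow(1, 2))) = Mul(Mul(-6, -10), Add(-3, 1)) = Mul(60, -2) = -120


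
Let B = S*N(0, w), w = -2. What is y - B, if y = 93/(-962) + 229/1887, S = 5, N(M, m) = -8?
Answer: 1963691/49062 ≈ 40.025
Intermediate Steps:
y = 1211/49062 (y = 93*(-1/962) + 229*(1/1887) = -93/962 + 229/1887 = 1211/49062 ≈ 0.024683)
B = -40 (B = 5*(-8) = -40)
y - B = 1211/49062 - 1*(-40) = 1211/49062 + 40 = 1963691/49062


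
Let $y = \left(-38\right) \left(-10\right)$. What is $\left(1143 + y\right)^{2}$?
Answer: $2319529$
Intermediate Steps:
$y = 380$
$\left(1143 + y\right)^{2} = \left(1143 + 380\right)^{2} = 1523^{2} = 2319529$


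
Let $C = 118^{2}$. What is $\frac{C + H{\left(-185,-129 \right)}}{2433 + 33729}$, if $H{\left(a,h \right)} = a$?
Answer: $\frac{13739}{36162} \approx 0.37993$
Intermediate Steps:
$C = 13924$
$\frac{C + H{\left(-185,-129 \right)}}{2433 + 33729} = \frac{13924 - 185}{2433 + 33729} = \frac{13739}{36162}$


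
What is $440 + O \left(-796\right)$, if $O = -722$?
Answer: $575152$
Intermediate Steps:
$440 + O \left(-796\right) = 440 - -574712 = 440 + 574712 = 575152$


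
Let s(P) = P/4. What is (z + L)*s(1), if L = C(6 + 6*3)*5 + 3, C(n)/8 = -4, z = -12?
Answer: -169/4 ≈ -42.250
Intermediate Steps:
s(P) = P/4 (s(P) = P*(¼) = P/4)
C(n) = -32 (C(n) = 8*(-4) = -32)
L = -157 (L = -32*5 + 3 = -160 + 3 = -157)
(z + L)*s(1) = (-12 - 157)*((¼)*1) = -169*¼ = -169/4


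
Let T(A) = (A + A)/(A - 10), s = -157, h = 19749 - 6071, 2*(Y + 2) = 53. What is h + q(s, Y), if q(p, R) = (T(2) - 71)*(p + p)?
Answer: 36129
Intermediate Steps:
Y = 49/2 (Y = -2 + (1/2)*53 = -2 + 53/2 = 49/2 ≈ 24.500)
h = 13678
T(A) = 2*A/(-10 + A) (T(A) = (2*A)/(-10 + A) = 2*A/(-10 + A))
q(p, R) = -143*p (q(p, R) = (2*2/(-10 + 2) - 71)*(p + p) = (2*2/(-8) - 71)*(2*p) = (2*2*(-1/8) - 71)*(2*p) = (-1/2 - 71)*(2*p) = -143*p)
h + q(s, Y) = 13678 - 143*(-157) = 13678 + 22451 = 36129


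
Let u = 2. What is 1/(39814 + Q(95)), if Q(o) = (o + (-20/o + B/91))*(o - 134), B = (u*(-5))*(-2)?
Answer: 133/4802449 ≈ 2.7694e-5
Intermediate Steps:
B = 20 (B = (2*(-5))*(-2) = -10*(-2) = 20)
Q(o) = (-134 + o)*(20/91 + o - 20/o) (Q(o) = (o + (-20/o + 20/91))*(o - 134) = (o + (-20/o + 20*(1/91)))*(-134 + o) = (o + (-20/o + 20/91))*(-134 + o) = (o + (20/91 - 20/o))*(-134 + o) = (20/91 + o - 20/o)*(-134 + o) = (-134 + o)*(20/91 + o - 20/o))
1/(39814 + Q(95)) = 1/(39814 + (-4500/91 + 95**2 + 2680/95 - 12174/91*95)) = 1/(39814 + (-4500/91 + 9025 + 2680*(1/95) - 1156530/91)) = 1/(39814 + (-4500/91 + 9025 + 536/19 - 1156530/91)) = 1/(39814 - 492813/133) = 1/(4802449/133) = 133/4802449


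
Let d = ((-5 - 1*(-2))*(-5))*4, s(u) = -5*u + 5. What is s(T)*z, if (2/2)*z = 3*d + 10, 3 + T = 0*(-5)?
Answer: 3800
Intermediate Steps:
T = -3 (T = -3 + 0*(-5) = -3 + 0 = -3)
s(u) = 5 - 5*u
d = 60 (d = ((-5 + 2)*(-5))*4 = -3*(-5)*4 = 15*4 = 60)
z = 190 (z = 3*60 + 10 = 180 + 10 = 190)
s(T)*z = (5 - 5*(-3))*190 = (5 + 15)*190 = 20*190 = 3800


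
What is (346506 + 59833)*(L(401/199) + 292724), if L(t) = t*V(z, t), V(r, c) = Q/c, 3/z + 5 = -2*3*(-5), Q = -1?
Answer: 118944771097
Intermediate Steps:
z = 3/25 (z = 3/(-5 - 2*3*(-5)) = 3/(-5 - 6*(-5)) = 3/(-5 + 30) = 3/25 ≈ 0.12000)
V(r, c) = -1/c
L(t) = -1 (L(t) = t*(-1/t) = -1)
(346506 + 59833)*(L(401/199) + 292724) = (346506 + 59833)*(-1 + 292724) = 406339*292723 = 118944771097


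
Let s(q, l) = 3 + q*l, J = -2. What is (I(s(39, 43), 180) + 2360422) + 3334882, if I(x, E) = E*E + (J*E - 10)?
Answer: 5727334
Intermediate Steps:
s(q, l) = 3 + l*q
I(x, E) = -10 + E² - 2*E (I(x, E) = E*E + (-2*E - 10) = E² + (-10 - 2*E) = -10 + E² - 2*E)
(I(s(39, 43), 180) + 2360422) + 3334882 = ((-10 + 180² - 2*180) + 2360422) + 3334882 = ((-10 + 32400 - 360) + 2360422) + 3334882 = (32030 + 2360422) + 3334882 = 2392452 + 3334882 = 5727334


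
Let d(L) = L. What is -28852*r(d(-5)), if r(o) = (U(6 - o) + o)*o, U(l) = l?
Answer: 865560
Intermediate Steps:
r(o) = 6*o (r(o) = ((6 - o) + o)*o = 6*o)
-28852*r(d(-5)) = -173112*(-5) = -28852*(-30) = 865560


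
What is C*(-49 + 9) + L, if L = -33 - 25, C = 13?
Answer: -578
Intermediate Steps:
L = -58
C*(-49 + 9) + L = 13*(-49 + 9) - 58 = 13*(-40) - 58 = -520 - 58 = -578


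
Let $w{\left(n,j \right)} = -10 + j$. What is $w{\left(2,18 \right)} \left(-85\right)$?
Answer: $-680$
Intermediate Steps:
$w{\left(2,18 \right)} \left(-85\right) = \left(-10 + 18\right) \left(-85\right) = 8 \left(-85\right) = -680$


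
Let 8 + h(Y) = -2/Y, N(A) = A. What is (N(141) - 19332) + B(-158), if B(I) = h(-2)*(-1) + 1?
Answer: -19183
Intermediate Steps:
h(Y) = -8 - 2/Y
B(I) = 8 (B(I) = (-8 - 2/(-2))*(-1) + 1 = (-8 - 2*(-1/2))*(-1) + 1 = (-8 + 1)*(-1) + 1 = -7*(-1) + 1 = 7 + 1 = 8)
(N(141) - 19332) + B(-158) = (141 - 19332) + 8 = -19191 + 8 = -19183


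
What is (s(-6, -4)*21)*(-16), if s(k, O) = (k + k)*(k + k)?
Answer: -48384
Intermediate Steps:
s(k, O) = 4*k² (s(k, O) = (2*k)*(2*k) = 4*k²)
(s(-6, -4)*21)*(-16) = ((4*(-6)²)*21)*(-16) = ((4*36)*21)*(-16) = (144*21)*(-16) = 3024*(-16) = -48384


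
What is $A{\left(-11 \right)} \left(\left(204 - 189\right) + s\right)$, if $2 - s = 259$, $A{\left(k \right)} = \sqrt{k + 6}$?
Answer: $- 242 i \sqrt{5} \approx - 541.13 i$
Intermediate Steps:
$A{\left(k \right)} = \sqrt{6 + k}$
$s = -257$ ($s = 2 - 259 = -257$)
$A{\left(-11 \right)} \left(\left(204 - 189\right) + s\right) = \sqrt{6 - 11} \left(\left(204 - 189\right) - 257\right) = \sqrt{-5} \left(\left(204 - 189\right) - 257\right) = i \sqrt{5} \left(15 - 257\right) = i \sqrt{5} \left(-242\right) = - 242 i \sqrt{5}$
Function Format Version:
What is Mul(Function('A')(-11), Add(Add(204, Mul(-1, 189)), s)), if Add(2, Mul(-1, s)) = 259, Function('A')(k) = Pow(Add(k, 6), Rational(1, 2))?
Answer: Mul(-242, I, Pow(5, Rational(1, 2))) ≈ Mul(-541.13, I)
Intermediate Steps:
Function('A')(k) = Pow(Add(6, k), Rational(1, 2))
s = -257 (s = Add(2, Mul(-1, 259)) = Add(2, -259) = -257)
Mul(Function('A')(-11), Add(Add(204, Mul(-1, 189)), s)) = Mul(Pow(Add(6, -11), Rational(1, 2)), Add(Add(204, Mul(-1, 189)), -257)) = Mul(Pow(-5, Rational(1, 2)), Add(Add(204, -189), -257)) = Mul(Mul(I, Pow(5, Rational(1, 2))), Add(15, -257)) = Mul(Mul(I, Pow(5, Rational(1, 2))), -242) = Mul(-242, I, Pow(5, Rational(1, 2)))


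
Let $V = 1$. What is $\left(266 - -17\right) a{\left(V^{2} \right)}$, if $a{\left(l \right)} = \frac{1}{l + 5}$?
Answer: $\frac{283}{6} \approx 47.167$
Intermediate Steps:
$a{\left(l \right)} = \frac{1}{5 + l}$
$\left(266 - -17\right) a{\left(V^{2} \right)} = \frac{266 - -17}{5 + 1^{2}} = \frac{266 + 17}{5 + 1} = \frac{283}{6}$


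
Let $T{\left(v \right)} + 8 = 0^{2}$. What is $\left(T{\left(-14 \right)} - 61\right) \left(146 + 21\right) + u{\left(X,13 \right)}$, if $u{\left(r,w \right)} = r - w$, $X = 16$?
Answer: $-11520$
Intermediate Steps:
$T{\left(v \right)} = -8$ ($T{\left(v \right)} = -8 + 0^{2} = -8 + 0 = -8$)
$\left(T{\left(-14 \right)} - 61\right) \left(146 + 21\right) + u{\left(X,13 \right)} = \left(-8 - 61\right) \left(146 + 21\right) + \left(16 - 13\right) = \left(-69\right) 167 + \left(16 - 13\right) = -11523 + 3 = -11520$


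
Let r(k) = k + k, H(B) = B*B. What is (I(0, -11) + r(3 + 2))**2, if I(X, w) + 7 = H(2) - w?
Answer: 324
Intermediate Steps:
H(B) = B**2
I(X, w) = -3 - w (I(X, w) = -7 + (2**2 - w) = -7 + (4 - w) = -3 - w)
r(k) = 2*k
(I(0, -11) + r(3 + 2))**2 = ((-3 - 1*(-11)) + 2*(3 + 2))**2 = ((-3 + 11) + 2*5)**2 = (8 + 10)**2 = 18**2 = 324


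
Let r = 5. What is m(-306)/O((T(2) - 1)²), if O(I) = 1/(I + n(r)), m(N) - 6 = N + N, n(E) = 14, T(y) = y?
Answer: -9090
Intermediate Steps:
m(N) = 6 + 2*N (m(N) = 6 + (N + N) = 6 + 2*N)
O(I) = 1/(14 + I) (O(I) = 1/(I + 14) = 1/(14 + I))
m(-306)/O((T(2) - 1)²) = (6 + 2*(-306))/(1/(14 + (2 - 1)²)) = (6 - 612)/(1/(14 + 1²)) = -606/(1/(14 + 1)) = -606/(1/15) = -606/1/15 = -606*15 = -9090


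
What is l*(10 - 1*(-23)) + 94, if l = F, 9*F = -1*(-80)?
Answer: 1162/3 ≈ 387.33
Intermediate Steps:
F = 80/9 (F = (-1*(-80))/9 = (⅑)*80 = 80/9 ≈ 8.8889)
l = 80/9 ≈ 8.8889
l*(10 - 1*(-23)) + 94 = 80*(10 - 1*(-23))/9 + 94 = 80*(10 + 23)/9 + 94 = (80/9)*33 + 94 = 880/3 + 94 = 1162/3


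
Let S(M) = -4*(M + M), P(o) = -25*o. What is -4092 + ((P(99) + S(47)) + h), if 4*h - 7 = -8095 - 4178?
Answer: -20019/2 ≈ -10010.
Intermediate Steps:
S(M) = -8*M
h = -6133/2 (h = 7/4 + (-8095 - 4178)/4 = 7/4 + (1/4)*(-12273) = 7/4 - 12273/4 = -6133/2 ≈ -3066.5)
-4092 + ((P(99) + S(47)) + h) = -4092 + ((-25*99 - 8*47) - 6133/2) = -4092 + ((-2475 - 376) - 6133/2) = -4092 + (-2851 - 6133/2) = -4092 - 11835/2 = -20019/2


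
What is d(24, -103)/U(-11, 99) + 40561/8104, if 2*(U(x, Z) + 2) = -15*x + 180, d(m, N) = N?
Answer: 12161877/2763464 ≈ 4.4010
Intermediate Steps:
U(x, Z) = 88 - 15*x/2 (U(x, Z) = -2 + (-15*x + 180)/2 = -2 + (180 - 15*x)/2 = -2 + (90 - 15*x/2) = 88 - 15*x/2)
d(24, -103)/U(-11, 99) + 40561/8104 = -103/(88 - 15/2*(-11)) + 40561/8104 = -103/(88 + 165/2) + 40561*(1/8104) = -103/341/2 + 40561/8104 = -103*2/341 + 40561/8104 = -206/341 + 40561/8104 = 12161877/2763464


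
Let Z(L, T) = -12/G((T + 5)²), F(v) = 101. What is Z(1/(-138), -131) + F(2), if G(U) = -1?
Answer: 113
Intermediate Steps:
Z(L, T) = 12 (Z(L, T) = -12/(-1) = -12*(-1) = 12)
Z(1/(-138), -131) + F(2) = 12 + 101 = 113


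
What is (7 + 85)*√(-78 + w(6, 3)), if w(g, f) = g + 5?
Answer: 92*I*√67 ≈ 753.05*I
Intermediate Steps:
w(g, f) = 5 + g
(7 + 85)*√(-78 + w(6, 3)) = (7 + 85)*√(-78 + (5 + 6)) = 92*√(-78 + 11) = 92*√(-67) = 92*(I*√67) = 92*I*√67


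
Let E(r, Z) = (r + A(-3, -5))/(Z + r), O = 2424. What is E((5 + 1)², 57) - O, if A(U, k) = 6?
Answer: -75130/31 ≈ -2423.5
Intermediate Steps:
E(r, Z) = (6 + r)/(Z + r) (E(r, Z) = (r + 6)/(Z + r) = (6 + r)/(Z + r))
E((5 + 1)², 57) - O = (6 + (5 + 1)²)/(57 + (5 + 1)²) - 1*2424 = (6 + 6²)/(57 + 6²) - 2424 = (6 + 36)/(57 + 36) - 2424 = 42/93 - 2424 = (1/93)*42 - 2424 = 14/31 - 2424 = -75130/31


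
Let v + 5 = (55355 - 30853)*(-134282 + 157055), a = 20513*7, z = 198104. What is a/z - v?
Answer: -110538870314673/198104 ≈ -5.5798e+8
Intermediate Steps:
a = 143591
v = 557984041 (v = -5 + (55355 - 30853)*(-134282 + 157055) = -5 + 24502*22773 = -5 + 557984046 = 557984041)
a/z - v = 143591/198104 - 1*557984041 = 143591*(1/198104) - 557984041 = 143591/198104 - 557984041 = -110538870314673/198104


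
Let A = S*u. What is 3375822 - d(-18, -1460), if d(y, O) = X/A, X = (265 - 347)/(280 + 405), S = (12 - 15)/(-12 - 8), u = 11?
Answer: 15262091590/4521 ≈ 3.3758e+6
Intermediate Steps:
S = 3/20 (S = -3/(-20) = -3*(-1/20) = 3/20 ≈ 0.15000)
A = 33/20 (A = (3/20)*11 = 33/20 ≈ 1.6500)
X = -82/685 ≈ -0.11971
d(y, O) = -328/4521 (d(y, O) = -82/(685*33/20) = -82/685*20/33 = -328/4521)
3375822 - d(-18, -1460) = 3375822 - 1*(-328/4521) = 3375822 + 328/4521 = 15262091590/4521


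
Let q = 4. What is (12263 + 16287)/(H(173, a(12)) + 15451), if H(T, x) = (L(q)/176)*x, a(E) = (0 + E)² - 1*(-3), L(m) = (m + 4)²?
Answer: 314050/170549 ≈ 1.8414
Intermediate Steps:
L(m) = (4 + m)²
a(E) = 3 + E² (a(E) = E² + 3 = 3 + E²)
H(T, x) = 4*x/11 (H(T, x) = ((4 + 4)²/176)*x = (8²*(1/176))*x = (64*(1/176))*x = 4*x/11)
(12263 + 16287)/(H(173, a(12)) + 15451) = (12263 + 16287)/(4*(3 + 12²)/11 + 15451) = 28550/(4*(3 + 144)/11 + 15451) = 28550/((4/11)*147 + 15451) = 28550/(588/11 + 15451) = 28550/(170549/11) = 28550*(11/170549) = 314050/170549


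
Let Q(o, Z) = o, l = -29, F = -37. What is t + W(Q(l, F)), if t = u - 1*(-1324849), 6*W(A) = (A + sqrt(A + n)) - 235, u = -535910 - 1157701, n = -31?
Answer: -368806 + I*sqrt(15)/3 ≈ -3.6881e+5 + 1.291*I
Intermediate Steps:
u = -1693611
W(A) = -235/6 + A/6 + sqrt(-31 + A)/6 (W(A) = ((A + sqrt(A - 31)) - 235)/6 = ((A + sqrt(-31 + A)) - 235)/6 = (-235 + A + sqrt(-31 + A))/6 = -235/6 + A/6 + sqrt(-31 + A)/6)
t = -368762 (t = -1693611 - 1*(-1324849) = -1693611 + 1324849 = -368762)
t + W(Q(l, F)) = -368762 + (-235/6 + (1/6)*(-29) + sqrt(-31 - 29)/6) = -368762 + (-235/6 - 29/6 + sqrt(-60)/6) = -368762 + (-235/6 - 29/6 + (2*I*sqrt(15))/6) = -368762 + (-235/6 - 29/6 + I*sqrt(15)/3) = -368762 + (-44 + I*sqrt(15)/3) = -368806 + I*sqrt(15)/3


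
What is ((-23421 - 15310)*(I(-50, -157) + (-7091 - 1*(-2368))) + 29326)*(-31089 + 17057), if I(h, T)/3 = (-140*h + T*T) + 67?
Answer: 49143169969168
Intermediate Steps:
I(h, T) = 201 - 420*h + 3*T² (I(h, T) = 3*((-140*h + T*T) + 67) = 3*((-140*h + T²) + 67) = 3*((T² - 140*h) + 67) = 3*(67 + T² - 140*h) = 201 - 420*h + 3*T²)
((-23421 - 15310)*(I(-50, -157) + (-7091 - 1*(-2368))) + 29326)*(-31089 + 17057) = ((-23421 - 15310)*((201 - 420*(-50) + 3*(-157)²) + (-7091 - 1*(-2368))) + 29326)*(-31089 + 17057) = (-38731*((201 + 21000 + 3*24649) + (-7091 + 2368)) + 29326)*(-14032) = (-38731*((201 + 21000 + 73947) - 4723) + 29326)*(-14032) = (-38731*(95148 - 4723) + 29326)*(-14032) = (-38731*90425 + 29326)*(-14032) = (-3502250675 + 29326)*(-14032) = -3502221349*(-14032) = 49143169969168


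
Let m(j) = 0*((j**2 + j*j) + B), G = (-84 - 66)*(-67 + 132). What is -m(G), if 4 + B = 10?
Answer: 0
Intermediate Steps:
B = 6 (B = -4 + 10 = 6)
G = -9750 (G = -150*65 = -9750)
m(j) = 0 (m(j) = 0*((j**2 + j*j) + 6) = 0*((j**2 + j**2) + 6) = 0*(2*j**2 + 6) = 0*(6 + 2*j**2) = 0)
-m(G) = -1*0 = 0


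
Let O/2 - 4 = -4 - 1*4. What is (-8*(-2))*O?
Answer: -128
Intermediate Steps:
O = -8 (O = 8 + 2*(-4 - 1*4) = 8 + 2*(-4 - 4) = 8 + 2*(-8) = 8 - 16 = -8)
(-8*(-2))*O = -8*(-2)*(-8) = 16*(-8) = -128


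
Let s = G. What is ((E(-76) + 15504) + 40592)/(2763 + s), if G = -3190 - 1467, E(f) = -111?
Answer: -55985/1894 ≈ -29.559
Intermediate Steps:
G = -4657
s = -4657
((E(-76) + 15504) + 40592)/(2763 + s) = ((-111 + 15504) + 40592)/(2763 - 4657) = (15393 + 40592)/(-1894) = 55985*(-1/1894) = -55985/1894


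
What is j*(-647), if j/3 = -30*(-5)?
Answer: -291150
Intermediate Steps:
j = 450 (j = 3*(-30*(-5)) = 3*150 = 450)
j*(-647) = 450*(-647) = -291150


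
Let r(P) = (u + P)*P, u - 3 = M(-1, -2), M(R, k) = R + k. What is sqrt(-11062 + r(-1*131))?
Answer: sqrt(6099) ≈ 78.096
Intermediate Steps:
u = 0 (u = 3 + (-1 - 2) = 3 - 3 = 0)
r(P) = P**2 (r(P) = (0 + P)*P = P*P = P**2)
sqrt(-11062 + r(-1*131)) = sqrt(-11062 + (-1*131)**2) = sqrt(-11062 + (-131)**2) = sqrt(-11062 + 17161) = sqrt(6099)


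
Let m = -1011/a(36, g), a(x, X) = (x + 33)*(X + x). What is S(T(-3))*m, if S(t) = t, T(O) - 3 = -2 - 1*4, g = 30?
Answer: 337/506 ≈ 0.66601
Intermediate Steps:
T(O) = -3 (T(O) = 3 + (-2 - 1*4) = 3 + (-2 - 4) = 3 - 6 = -3)
a(x, X) = (33 + x)*(X + x)
m = -337/1518 (m = -1011/(36² + 33*30 + 33*36 + 30*36) = -1011/(1296 + 990 + 1188 + 1080) = -1011/4554 = -1011*1/4554 = -337/1518 ≈ -0.22200)
S(T(-3))*m = -3*(-337/1518) = 337/506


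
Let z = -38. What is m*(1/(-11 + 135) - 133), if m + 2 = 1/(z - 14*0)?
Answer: 1269807/4712 ≈ 269.48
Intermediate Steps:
m = -77/38 (m = -2 + 1/(-38 - 14*0) = -2 + 1/(-38 + 0) = -2 + 1/(-38) = -2 - 1/38 = -77/38 ≈ -2.0263)
m*(1/(-11 + 135) - 133) = -77*(1/(-11 + 135) - 133)/38 = -77*(1/124 - 133)/38 = -77/38*(-16491/124) = 1269807/4712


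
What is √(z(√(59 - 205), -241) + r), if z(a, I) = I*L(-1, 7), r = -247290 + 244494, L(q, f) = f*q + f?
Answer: 2*I*√699 ≈ 52.877*I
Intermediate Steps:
L(q, f) = f + f*q
r = -2796
z(a, I) = 0 (z(a, I) = I*(7*(1 - 1)) = I*(7*0) = I*0 = 0)
√(z(√(59 - 205), -241) + r) = √(0 - 2796) = √(-2796) = 2*I*√699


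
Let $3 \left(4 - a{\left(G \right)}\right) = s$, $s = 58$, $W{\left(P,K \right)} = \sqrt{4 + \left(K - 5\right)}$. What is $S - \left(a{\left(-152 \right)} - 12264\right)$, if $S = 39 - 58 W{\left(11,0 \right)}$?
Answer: $\frac{36955}{3} - 58 i \approx 12318.0 - 58.0 i$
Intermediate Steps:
$W{\left(P,K \right)} = \sqrt{-1 + K}$ ($W{\left(P,K \right)} = \sqrt{4 + \left(K - 5\right)} = \sqrt{4 + \left(-5 + K\right)} = \sqrt{-1 + K}$)
$a{\left(G \right)} = - \frac{46}{3}$ ($a{\left(G \right)} = 4 - \frac{58}{3} = - \frac{46}{3}$)
$S = 39 - 58 i$ ($S = 39 - 58 \sqrt{-1 + 0} = 39 - 58 \sqrt{-1} = 39 - 58 i \approx 39.0 - 58.0 i$)
$S - \left(a{\left(-152 \right)} - 12264\right) = \left(39 - 58 i\right) - \left(- \frac{46}{3} - 12264\right) = \left(39 - 58 i\right) - - \frac{36838}{3} = \left(39 - 58 i\right) + \frac{36838}{3} = \frac{36955}{3} - 58 i$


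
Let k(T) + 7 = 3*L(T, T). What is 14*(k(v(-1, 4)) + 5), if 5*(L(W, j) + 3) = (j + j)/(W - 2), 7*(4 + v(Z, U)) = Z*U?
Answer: -16366/115 ≈ -142.31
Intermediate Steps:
v(Z, U) = -4 + U*Z/7 (v(Z, U) = -4 + (Z*U)/7 = -4 + (U*Z)/7 = -4 + U*Z/7)
L(W, j) = -3 + 2*j/(5*(-2 + W)) (L(W, j) = -3 + ((j + j)/(W - 2))/5 = -3 + ((2*j)/(-2 + W))/5 = -3 + (2*j/(-2 + W))/5 = -3 + 2*j/(5*(-2 + W)))
k(T) = -7 + 3*(30 - 13*T)/(5*(-2 + T)) (k(T) = -7 + 3*((30 - 15*T + 2*T)/(5*(-2 + T))) = -7 + 3*((30 - 13*T)/(5*(-2 + T))) = -7 + 3*(30 - 13*T)/(5*(-2 + T)))
14*(k(v(-1, 4)) + 5) = 14*(2*(80 - 37*(-4 + (⅐)*4*(-1)))/(5*(-2 + (-4 + (⅐)*4*(-1)))) + 5) = 14*(2*(80 - 37*(-4 - 4/7))/(5*(-2 + (-4 - 4/7))) + 5) = 14*(2*(80 - 37*(-32/7))/(5*(-2 - 32/7)) + 5) = 14*(2*(80 + 1184/7)/(5*(-46/7)) + 5) = 14*((⅖)*(-7/46)*(1744/7) + 5) = 14*(-1744/115 + 5) = 14*(-1169/115) = -16366/115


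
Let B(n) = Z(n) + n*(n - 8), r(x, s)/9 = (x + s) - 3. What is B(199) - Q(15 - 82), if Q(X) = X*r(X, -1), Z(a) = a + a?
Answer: -4406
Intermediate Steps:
r(x, s) = -27 + 9*s + 9*x (r(x, s) = 9*((x + s) - 3) = 9*((s + x) - 3) = 9*(-3 + s + x) = -27 + 9*s + 9*x)
Z(a) = 2*a
Q(X) = X*(-36 + 9*X) (Q(X) = X*(-27 + 9*(-1) + 9*X) = X*(-27 - 9 + 9*X) = X*(-36 + 9*X))
B(n) = 2*n + n*(-8 + n) (B(n) = 2*n + n*(n - 8) = 2*n + n*(-8 + n))
B(199) - Q(15 - 82) = 199*(-6 + 199) - 9*(15 - 82)*(-4 + (15 - 82)) = 199*193 - 9*(-67)*(-4 - 67) = 38407 - 9*(-67)*(-71) = 38407 - 1*42813 = 38407 - 42813 = -4406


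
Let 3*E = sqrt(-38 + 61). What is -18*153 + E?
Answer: -2754 + sqrt(23)/3 ≈ -2752.4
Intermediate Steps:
E = sqrt(23)/3 (E = sqrt(-38 + 61)/3 = sqrt(23)/3 ≈ 1.5986)
-18*153 + E = -18*153 + sqrt(23)/3 = -2754 + sqrt(23)/3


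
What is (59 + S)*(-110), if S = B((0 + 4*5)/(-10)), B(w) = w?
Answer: -6270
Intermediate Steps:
S = -2 (S = (0 + 4*5)/(-10) = (0 + 20)*(-⅒) = 20*(-⅒) = -2)
(59 + S)*(-110) = (59 - 2)*(-110) = 57*(-110) = -6270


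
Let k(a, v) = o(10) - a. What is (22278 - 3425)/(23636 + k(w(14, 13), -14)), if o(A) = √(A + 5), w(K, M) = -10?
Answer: 148599346/186377767 - 18853*√15/559133301 ≈ 0.79717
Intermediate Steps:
o(A) = √(5 + A)
k(a, v) = √15 - a (k(a, v) = √(5 + 10) - a = √15 - a)
(22278 - 3425)/(23636 + k(w(14, 13), -14)) = (22278 - 3425)/(23636 + (√15 - 1*(-10))) = 18853/(23636 + (√15 + 10)) = 18853/(23636 + (10 + √15)) = 18853/(23646 + √15)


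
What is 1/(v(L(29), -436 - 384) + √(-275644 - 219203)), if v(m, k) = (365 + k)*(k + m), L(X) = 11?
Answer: 368095/135494423872 - 3*I*√54983/135494423872 ≈ 2.7167e-6 - 5.1918e-9*I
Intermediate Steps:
1/(v(L(29), -436 - 384) + √(-275644 - 219203)) = 1/(((-436 - 384)² + 365*(-436 - 384) + 365*11 + (-436 - 384)*11) + √(-275644 - 219203)) = 1/(((-820)² + 365*(-820) + 4015 - 820*11) + √(-494847)) = 1/((672400 - 299300 + 4015 - 9020) + 3*I*√54983) = 1/(368095 + 3*I*√54983)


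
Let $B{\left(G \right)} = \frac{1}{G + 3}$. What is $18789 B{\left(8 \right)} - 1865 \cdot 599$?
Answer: $- \frac{12269696}{11} \approx -1.1154 \cdot 10^{6}$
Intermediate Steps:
$B{\left(G \right)} = \frac{1}{3 + G}$
$18789 B{\left(8 \right)} - 1865 \cdot 599 = \frac{18789}{3 + 8} - 1865 \cdot 599 = \frac{18789}{11} - 1117135 = - \frac{12269696}{11}$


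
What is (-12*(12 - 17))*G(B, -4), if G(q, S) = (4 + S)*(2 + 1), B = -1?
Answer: 0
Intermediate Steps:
G(q, S) = 12 + 3*S (G(q, S) = (4 + S)*3 = 12 + 3*S)
(-12*(12 - 17))*G(B, -4) = (-12*(12 - 17))*(12 + 3*(-4)) = (-12*(-5))*(12 - 12) = 60*0 = 0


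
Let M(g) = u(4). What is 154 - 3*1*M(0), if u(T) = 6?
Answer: 136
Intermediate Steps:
M(g) = 6
154 - 3*1*M(0) = 154 - 3*1*6 = 154 - 3*6 = 154 - 1*18 = 154 - 18 = 136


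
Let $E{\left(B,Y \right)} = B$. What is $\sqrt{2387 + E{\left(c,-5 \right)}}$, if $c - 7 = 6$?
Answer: $20 \sqrt{6} \approx 48.99$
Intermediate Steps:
$c = 13$ ($c = 7 + 6 = 13$)
$\sqrt{2387 + E{\left(c,-5 \right)}} = \sqrt{2387 + 13} = \sqrt{2400} = 20 \sqrt{6}$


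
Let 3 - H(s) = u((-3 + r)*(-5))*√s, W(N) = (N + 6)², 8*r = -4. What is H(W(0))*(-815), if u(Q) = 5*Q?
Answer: 425430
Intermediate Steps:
r = -½ (r = (⅛)*(-4) = -½ ≈ -0.50000)
W(N) = (6 + N)²
H(s) = 3 - 175*√s/2 (H(s) = 3 - 5*((-3 - ½)*(-5))*√s = 3 - 5*(-7/2*(-5))*√s = 3 - 5*(35/2)*√s = 3 - 175*√s/2)
H(W(0))*(-815) = (3 - 175*√((6 + 0)²)/2)*(-815) = (3 - 175*√(6²)/2)*(-815) = (3 - 175*√36/2)*(-815) = (3 - 175/2*6)*(-815) = (3 - 525)*(-815) = -522*(-815) = 425430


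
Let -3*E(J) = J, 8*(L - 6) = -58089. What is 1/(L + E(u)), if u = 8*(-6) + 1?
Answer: -24/173747 ≈ -0.00013813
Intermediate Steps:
L = -58041/8 (L = 6 + (⅛)*(-58089) = 6 - 58089/8 = -58041/8 ≈ -7255.1)
u = -47 (u = -48 + 1 = -47)
E(J) = -J/3
1/(L + E(u)) = 1/(-58041/8 - ⅓*(-47)) = 1/(-58041/8 + 47/3) = 1/(-173747/24) = -24/173747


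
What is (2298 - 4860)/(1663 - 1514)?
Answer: -2562/149 ≈ -17.195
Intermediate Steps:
(2298 - 4860)/(1663 - 1514) = -2562/149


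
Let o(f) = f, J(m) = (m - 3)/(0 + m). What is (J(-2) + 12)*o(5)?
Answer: 145/2 ≈ 72.500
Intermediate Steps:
J(m) = (-3 + m)/m
(J(-2) + 12)*o(5) = ((-3 - 2)/(-2) + 12)*5 = (-½*(-5) + 12)*5 = (5/2 + 12)*5 = (29/2)*5 = 145/2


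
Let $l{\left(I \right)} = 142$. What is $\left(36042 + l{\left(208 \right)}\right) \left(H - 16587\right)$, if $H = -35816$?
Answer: $-1896150152$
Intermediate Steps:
$\left(36042 + l{\left(208 \right)}\right) \left(H - 16587\right) = \left(36042 + 142\right) \left(-35816 - 16587\right) = 36184 \left(-52403\right) = -1896150152$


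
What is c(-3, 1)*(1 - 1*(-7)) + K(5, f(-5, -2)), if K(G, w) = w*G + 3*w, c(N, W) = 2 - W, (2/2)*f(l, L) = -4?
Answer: -24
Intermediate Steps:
f(l, L) = -4
K(G, w) = 3*w + G*w (K(G, w) = G*w + 3*w = 3*w + G*w)
c(-3, 1)*(1 - 1*(-7)) + K(5, f(-5, -2)) = (2 - 1*1)*(1 - 1*(-7)) - 4*(3 + 5) = (2 - 1)*(1 + 7) - 4*8 = 1*8 - 32 = 8 - 32 = -24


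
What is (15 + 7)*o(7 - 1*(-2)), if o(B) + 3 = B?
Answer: 132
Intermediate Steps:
o(B) = -3 + B
(15 + 7)*o(7 - 1*(-2)) = (15 + 7)*(-3 + (7 - 1*(-2))) = 22*(-3 + (7 + 2)) = 22*(-3 + 9) = 22*6 = 132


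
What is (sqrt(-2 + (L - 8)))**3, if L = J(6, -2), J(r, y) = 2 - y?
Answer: -6*I*sqrt(6) ≈ -14.697*I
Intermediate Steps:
L = 4 (L = 2 - 1*(-2) = 2 + 2 = 4)
(sqrt(-2 + (L - 8)))**3 = (sqrt(-2 + (4 - 8)))**3 = (sqrt(-2 - 4))**3 = (sqrt(-6))**3 = (I*sqrt(6))**3 = -6*I*sqrt(6)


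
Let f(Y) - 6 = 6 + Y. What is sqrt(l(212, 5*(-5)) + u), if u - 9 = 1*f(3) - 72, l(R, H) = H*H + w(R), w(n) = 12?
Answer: sqrt(589) ≈ 24.269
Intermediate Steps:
l(R, H) = 12 + H**2 (l(R, H) = H*H + 12 = H**2 + 12 = 12 + H**2)
f(Y) = 12 + Y (f(Y) = 6 + (6 + Y) = 12 + Y)
u = -48 (u = 9 + (1*(12 + 3) - 72) = 9 + (1*15 - 72) = 9 + (15 - 72) = 9 - 57 = -48)
sqrt(l(212, 5*(-5)) + u) = sqrt((12 + (5*(-5))**2) - 48) = sqrt((12 + (-25)**2) - 48) = sqrt((12 + 625) - 48) = sqrt(637 - 48) = sqrt(589)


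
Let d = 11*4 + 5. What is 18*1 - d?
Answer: -31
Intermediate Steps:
d = 49 (d = 44 + 5 = 49)
18*1 - d = 18*1 - 1*49 = 18 - 49 = -31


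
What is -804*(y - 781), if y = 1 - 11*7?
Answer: 689028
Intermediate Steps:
y = -76 (y = 1 - 77 = -76)
-804*(y - 781) = -804*(-76 - 781) = -804*(-857) = 689028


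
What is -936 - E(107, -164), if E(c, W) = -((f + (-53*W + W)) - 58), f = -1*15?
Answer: 7519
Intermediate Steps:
f = -15
E(c, W) = 73 + 52*W (E(c, W) = -((-15 + (-53*W + W)) - 58) = -((-15 - 52*W) - 58) = -(-73 - 52*W) = 73 + 52*W)
-936 - E(107, -164) = -936 - (73 + 52*(-164)) = -936 - (73 - 8528) = -936 - 1*(-8455) = -936 + 8455 = 7519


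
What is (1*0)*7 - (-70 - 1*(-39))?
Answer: 31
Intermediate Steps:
(1*0)*7 - (-70 - 1*(-39)) = 0*7 - (-70 + 39) = 0 - 1*(-31) = 0 + 31 = 31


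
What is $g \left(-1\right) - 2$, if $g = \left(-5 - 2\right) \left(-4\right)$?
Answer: $-30$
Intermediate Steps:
$g = 28$ ($g = \left(-7\right) \left(-4\right) = 28$)
$g \left(-1\right) - 2 = 28 \left(-1\right) - 2 = -28 - 2 = -30$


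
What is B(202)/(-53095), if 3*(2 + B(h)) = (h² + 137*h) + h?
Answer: -68674/159285 ≈ -0.43114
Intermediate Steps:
B(h) = -2 + 46*h + h²/3 (B(h) = -2 + ((h² + 137*h) + h)/3 = -2 + (h² + 138*h)/3 = -2 + (46*h + h²/3) = -2 + 46*h + h²/3)
B(202)/(-53095) = (-2 + 46*202 + (⅓)*202²)/(-53095) = (-2 + 9292 + (⅓)*40804)*(-1/53095) = (-2 + 9292 + 40804/3)*(-1/53095) = (68674/3)*(-1/53095) = -68674/159285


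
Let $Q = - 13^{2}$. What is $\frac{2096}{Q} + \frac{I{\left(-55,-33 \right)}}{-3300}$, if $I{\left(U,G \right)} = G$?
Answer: $- \frac{209431}{16900} \approx -12.392$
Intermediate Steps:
$Q = -169$ ($Q = \left(-1\right) 169 = -169$)
$\frac{2096}{Q} + \frac{I{\left(-55,-33 \right)}}{-3300} = \frac{2096}{-169} - \frac{33}{-3300} = 2096 \left(- \frac{1}{169}\right) - - \frac{1}{100} = - \frac{2096}{169} + \frac{1}{100} = - \frac{209431}{16900}$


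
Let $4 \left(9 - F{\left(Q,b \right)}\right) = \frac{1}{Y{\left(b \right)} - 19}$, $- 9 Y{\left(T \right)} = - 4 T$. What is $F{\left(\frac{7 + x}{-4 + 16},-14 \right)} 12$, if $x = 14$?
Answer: $\frac{24543}{227} \approx 108.12$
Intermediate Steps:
$Y{\left(T \right)} = \frac{4 T}{9}$ ($Y{\left(T \right)} = - \frac{\left(-4\right) T}{9} = \frac{4 T}{9}$)
$F{\left(Q,b \right)} = 9 - \frac{1}{4 \left(-19 + \frac{4 b}{9}\right)}$ ($F{\left(Q,b \right)} = 9 - \frac{1}{4 \left(\frac{4 b}{9} - 19\right)} = 9 - \frac{1}{4 \left(-19 + \frac{4 b}{9}\right)}$)
$F{\left(\frac{7 + x}{-4 + 16},-14 \right)} 12 = \frac{9 \left(-685 + 16 \left(-14\right)\right)}{4 \left(-171 + 4 \left(-14\right)\right)} 12 = \frac{9 \left(-685 - 224\right)}{4 \left(-171 - 56\right)} 12 = \frac{9}{4} \frac{1}{-227} \left(-909\right) 12 = \frac{9}{4} \left(- \frac{1}{227}\right) \left(-909\right) 12 = \frac{8181}{908} \cdot 12 = \frac{24543}{227}$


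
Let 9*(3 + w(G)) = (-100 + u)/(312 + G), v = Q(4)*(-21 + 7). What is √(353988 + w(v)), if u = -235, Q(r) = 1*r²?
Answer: √6167827270/132 ≈ 594.97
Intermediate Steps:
Q(r) = r²
v = -224 (v = 4²*(-21 + 7) = 16*(-14) = -224)
w(G) = -3 - 335/(9*(312 + G)) (w(G) = -3 + ((-100 - 235)/(312 + G))/9 = -3 + (-335/(312 + G))/9 = -3 - 335/(9*(312 + G)))
√(353988 + w(v)) = √(353988 + (-8759 - 27*(-224))/(9*(312 - 224))) = √(353988 + (⅑)*(-8759 + 6048)/88) = √(353988 + (⅑)*(1/88)*(-2711)) = √(353988 - 2711/792) = √(280355785/792) = √6167827270/132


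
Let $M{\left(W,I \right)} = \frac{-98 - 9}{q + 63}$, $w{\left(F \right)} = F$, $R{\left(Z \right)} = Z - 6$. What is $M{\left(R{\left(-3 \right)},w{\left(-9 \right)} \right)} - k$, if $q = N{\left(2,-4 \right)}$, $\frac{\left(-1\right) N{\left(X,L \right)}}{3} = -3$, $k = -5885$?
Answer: $\frac{423613}{72} \approx 5883.5$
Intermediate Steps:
$N{\left(X,L \right)} = 9$ ($N{\left(X,L \right)} = \left(-3\right) \left(-3\right) = 9$)
$R{\left(Z \right)} = -6 + Z$
$q = 9$
$M{\left(W,I \right)} = - \frac{107}{72}$ ($M{\left(W,I \right)} = \frac{-98 - 9}{9 + 63} = - \frac{107}{72}$)
$M{\left(R{\left(-3 \right)},w{\left(-9 \right)} \right)} - k = - \frac{107}{72} - -5885 = - \frac{107}{72} + 5885 = \frac{423613}{72}$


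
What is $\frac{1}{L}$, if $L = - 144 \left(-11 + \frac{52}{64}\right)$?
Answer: $\frac{1}{1467} \approx 0.00068166$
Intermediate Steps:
$L = 1467$ ($L = - 144 \left(-11 + 52 \cdot \frac{1}{64}\right) = - 144 \left(-11 + \frac{13}{16}\right) = \left(-144\right) \left(- \frac{163}{16}\right) = 1467$)
$\frac{1}{L} = \frac{1}{1467}$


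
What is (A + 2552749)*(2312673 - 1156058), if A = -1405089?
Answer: 1327400770900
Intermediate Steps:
(A + 2552749)*(2312673 - 1156058) = (-1405089 + 2552749)*(2312673 - 1156058) = 1147660*1156615 = 1327400770900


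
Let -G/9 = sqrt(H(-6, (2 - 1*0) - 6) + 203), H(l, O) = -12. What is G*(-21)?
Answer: 189*sqrt(191) ≈ 2612.0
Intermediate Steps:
G = -9*sqrt(191) (G = -9*sqrt(-12 + 203) = -9*sqrt(191) ≈ -124.38)
G*(-21) = -9*sqrt(191)*(-21) = 189*sqrt(191)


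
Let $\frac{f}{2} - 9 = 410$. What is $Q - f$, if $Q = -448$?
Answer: $-1286$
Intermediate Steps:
$f = 838$ ($f = 18 + 2 \cdot 410 = 18 + 820 = 838$)
$Q - f = -448 - 838 = -1286$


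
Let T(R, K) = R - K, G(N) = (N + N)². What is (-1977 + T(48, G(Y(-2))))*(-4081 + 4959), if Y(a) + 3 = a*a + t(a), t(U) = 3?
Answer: -1749854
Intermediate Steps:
Y(a) = a² (Y(a) = -3 + (a*a + 3) = -3 + (a² + 3) = -3 + (3 + a²) = a²)
G(N) = 4*N² (G(N) = (2*N)² = 4*N²)
(-1977 + T(48, G(Y(-2))))*(-4081 + 4959) = (-1977 + (48 - 4*((-2)²)²))*(-4081 + 4959) = (-1977 + (48 - 4*4²))*878 = (-1977 + (48 - 4*16))*878 = (-1977 + (48 - 1*64))*878 = (-1977 + (48 - 64))*878 = (-1977 - 16)*878 = -1993*878 = -1749854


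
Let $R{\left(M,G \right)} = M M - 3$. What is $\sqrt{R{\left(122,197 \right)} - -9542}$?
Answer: $\sqrt{24423} \approx 156.28$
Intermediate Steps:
$R{\left(M,G \right)} = -3 + M^{2}$ ($R{\left(M,G \right)} = M^{2} - 3 = -3 + M^{2}$)
$\sqrt{R{\left(122,197 \right)} - -9542} = \sqrt{\left(-3 + 122^{2}\right) - -9542} = \sqrt{\left(-3 + 14884\right) + 9542} = \sqrt{14881 + 9542} = \sqrt{24423}$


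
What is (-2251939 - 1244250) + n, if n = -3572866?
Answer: -7069055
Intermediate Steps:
(-2251939 - 1244250) + n = (-2251939 - 1244250) - 3572866 = -3496189 - 3572866 = -7069055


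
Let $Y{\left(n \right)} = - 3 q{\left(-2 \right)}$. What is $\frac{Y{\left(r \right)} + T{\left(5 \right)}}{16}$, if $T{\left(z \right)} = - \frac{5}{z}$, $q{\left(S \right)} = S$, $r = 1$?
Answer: $\frac{5}{16} \approx 0.3125$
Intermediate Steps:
$Y{\left(n \right)} = 6$ ($Y{\left(n \right)} = \left(-3\right) \left(-2\right) = 6$)
$\frac{Y{\left(r \right)} + T{\left(5 \right)}}{16} = \frac{6 - \frac{5}{5}}{16} = \frac{6 - 1}{16} = \frac{1}{16} \cdot 5 = \frac{5}{16}$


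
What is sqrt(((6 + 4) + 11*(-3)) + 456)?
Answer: sqrt(433) ≈ 20.809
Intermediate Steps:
sqrt(((6 + 4) + 11*(-3)) + 456) = sqrt((10 - 33) + 456) = sqrt(-23 + 456) = sqrt(433)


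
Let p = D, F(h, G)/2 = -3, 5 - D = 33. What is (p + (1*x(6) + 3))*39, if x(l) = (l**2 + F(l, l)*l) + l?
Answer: -741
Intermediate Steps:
D = -28 (D = 5 - 1*33 = 5 - 33 = -28)
F(h, G) = -6 (F(h, G) = 2*(-3) = -6)
p = -28
x(l) = l**2 - 5*l (x(l) = (l**2 - 6*l) + l = l**2 - 5*l)
(p + (1*x(6) + 3))*39 = (-28 + (1*(6*(-5 + 6)) + 3))*39 = (-28 + (1*(6*1) + 3))*39 = (-28 + (1*6 + 3))*39 = (-28 + (6 + 3))*39 = (-28 + 9)*39 = -19*39 = -741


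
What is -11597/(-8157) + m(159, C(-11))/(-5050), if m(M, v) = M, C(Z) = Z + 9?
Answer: 57267887/41192850 ≈ 1.3902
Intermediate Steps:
C(Z) = 9 + Z
-11597/(-8157) + m(159, C(-11))/(-5050) = -11597/(-8157) + 159/(-5050) = -11597*(-1/8157) + 159*(-1/5050) = 11597/8157 - 159/5050 = 57267887/41192850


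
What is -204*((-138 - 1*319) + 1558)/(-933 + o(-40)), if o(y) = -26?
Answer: 224604/959 ≈ 234.21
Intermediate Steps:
-204*((-138 - 1*319) + 1558)/(-933 + o(-40)) = -204*((-138 - 1*319) + 1558)/(-933 - 26) = -204/((-959/((-138 - 319) + 1558))) = -204/((-959/(-457 + 1558))) = -204/((-959/1101)) = -204/((-959*1/1101)) = -204/(-959/1101) = -204*(-1101/959) = 224604/959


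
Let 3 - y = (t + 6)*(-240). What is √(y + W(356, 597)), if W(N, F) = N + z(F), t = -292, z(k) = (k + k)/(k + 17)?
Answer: I*√6435232690/307 ≈ 261.3*I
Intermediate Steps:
z(k) = 2*k/(17 + k) (z(k) = (2*k)/(17 + k) = 2*k/(17 + k))
W(N, F) = N + 2*F/(17 + F)
y = -68637 (y = 3 - (-292 + 6)*(-240) = 3 - (-286)*(-240) = 3 - 1*68640 = 3 - 68640 = -68637)
√(y + W(356, 597)) = √(-68637 + (2*597 + 356*(17 + 597))/(17 + 597)) = √(-68637 + (1194 + 356*614)/614) = √(-68637 + (1194 + 218584)/614) = √(-68637 + (1/614)*219778) = √(-68637 + 109889/307) = √(-20961670/307) = I*√6435232690/307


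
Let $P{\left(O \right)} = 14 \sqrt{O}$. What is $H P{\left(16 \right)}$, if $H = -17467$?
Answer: $-978152$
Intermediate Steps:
$H P{\left(16 \right)} = - 17467 \cdot 14 \sqrt{16} = - 17467 \cdot 14 \cdot 4 = \left(-17467\right) 56 = -978152$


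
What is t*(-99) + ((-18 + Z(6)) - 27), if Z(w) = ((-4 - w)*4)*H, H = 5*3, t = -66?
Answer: 5889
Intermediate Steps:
H = 15
Z(w) = -240 - 60*w (Z(w) = ((-4 - w)*4)*15 = (-16 - 4*w)*15 = -240 - 60*w)
t*(-99) + ((-18 + Z(6)) - 27) = -66*(-99) + ((-18 + (-240 - 60*6)) - 27) = 6534 + ((-18 + (-240 - 360)) - 27) = 6534 + ((-18 - 600) - 27) = 6534 + (-618 - 27) = 6534 - 645 = 5889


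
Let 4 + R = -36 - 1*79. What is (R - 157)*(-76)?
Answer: 20976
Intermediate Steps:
R = -119 (R = -4 + (-36 - 1*79) = -4 + (-36 - 79) = -4 - 115 = -119)
(R - 157)*(-76) = (-119 - 157)*(-76) = -276*(-76) = 20976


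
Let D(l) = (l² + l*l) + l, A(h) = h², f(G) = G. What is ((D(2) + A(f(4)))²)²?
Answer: 456976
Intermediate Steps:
D(l) = l + 2*l² (D(l) = (l² + l²) + l = 2*l² + l = l + 2*l²)
((D(2) + A(f(4)))²)² = ((2*(1 + 2*2) + 4²)²)² = ((2*(1 + 4) + 16)²)² = ((2*5 + 16)²)² = ((10 + 16)²)² = (26²)² = 676² = 456976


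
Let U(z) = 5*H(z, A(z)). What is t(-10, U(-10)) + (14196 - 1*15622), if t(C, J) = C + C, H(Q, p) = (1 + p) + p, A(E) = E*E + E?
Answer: -1446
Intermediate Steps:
A(E) = E + E² (A(E) = E² + E = E + E²)
H(Q, p) = 1 + 2*p
U(z) = 5 + 10*z*(1 + z) (U(z) = 5*(1 + 2*(z*(1 + z))) = 5*(1 + 2*z*(1 + z)) = 5 + 10*z*(1 + z))
t(C, J) = 2*C
t(-10, U(-10)) + (14196 - 1*15622) = 2*(-10) + (14196 - 1*15622) = -20 + (14196 - 15622) = -20 - 1426 = -1446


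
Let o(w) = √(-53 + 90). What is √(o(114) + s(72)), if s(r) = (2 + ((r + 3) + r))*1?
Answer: √(149 + √37) ≈ 12.453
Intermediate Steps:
o(w) = √37
s(r) = 5 + 2*r (s(r) = (2 + ((3 + r) + r))*1 = (2 + (3 + 2*r))*1 = (5 + 2*r)*1 = 5 + 2*r)
√(o(114) + s(72)) = √(√37 + (5 + 2*72)) = √(√37 + (5 + 144)) = √(√37 + 149) = √(149 + √37)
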